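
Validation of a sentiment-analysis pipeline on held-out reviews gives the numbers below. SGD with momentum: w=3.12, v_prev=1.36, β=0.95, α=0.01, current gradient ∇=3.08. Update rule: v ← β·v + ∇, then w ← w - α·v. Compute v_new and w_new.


v_new = 0.95·1.36 + 3.08 = 1.292 + 3.08 = 4.372
w_new = 3.12 - 0.01·4.372 = 3.12 - 0.04372 = 3.07628

v_new=4.372, w_new=3.07628


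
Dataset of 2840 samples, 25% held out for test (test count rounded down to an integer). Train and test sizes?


Test = ⌊2840·25/100⌋ = 710
Train = 2840 - 710 = 2130

Train: 2130, Test: 710


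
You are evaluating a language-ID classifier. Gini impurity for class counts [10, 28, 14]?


Probabilities: [10/52, 28/52, 14/52] ≈ [0.1923, 0.5385, 0.2692]
Σpᵢ² = (100 + 784 + 196)/52² = 1080/2704
Gini = 1 - Σpᵢ² = 1 - 1080/2704 = 0.6006

0.6006


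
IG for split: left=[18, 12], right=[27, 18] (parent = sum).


Parent = [45, 30], H_parent = 0.971
H_left = 0.971 (n=30), H_right = 0.971 (n=45)
H_children = (30/75)·0.971 + (45/75)·0.971 = 0.971
IG = 0.971 - 0.971 = 0.0

0.0


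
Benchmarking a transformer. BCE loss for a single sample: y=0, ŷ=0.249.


BCE = -[y·ln(p) + (1-y)·ln(1-p)]
= -0 - 1·ln(1-0.249)
= -ln(0.751) = 0.2863

0.2863


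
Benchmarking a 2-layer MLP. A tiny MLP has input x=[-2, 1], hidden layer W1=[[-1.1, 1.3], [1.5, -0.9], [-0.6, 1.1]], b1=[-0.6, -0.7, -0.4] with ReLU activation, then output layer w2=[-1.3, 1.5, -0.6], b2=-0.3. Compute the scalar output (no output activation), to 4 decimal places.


z1[0] = (-1.1)·(-2) + (1.3)·(1) - 0.6 = 2.9
z1[1] = (1.5)·(-2) + (-0.9)·(1) - 0.7 = -4.6
z1[2] = (-0.6)·(-2) + (1.1)·(1) - 0.4 = 1.9
h = ReLU(z1) = [2.9, 0.0, 1.9]
output = (-1.3)·(2.9) + (1.5)·(0.0) + (-0.6)·(1.9) - 0.3 = -5.21

-5.21


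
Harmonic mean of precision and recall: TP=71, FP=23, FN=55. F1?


Precision = 71/94 = 0.7553
Recall = 71/126 = 0.5635
F1 = 2·P·R/(P+R) = 2·TP/(2·TP+FP+FN) = 142/(142+23+55) = 142/220 = 0.6455

0.6455


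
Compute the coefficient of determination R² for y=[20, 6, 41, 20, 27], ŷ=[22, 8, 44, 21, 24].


ȳ = 22.8
SS_res = Σ(y-ŷ)² = 27
SS_tot = Σ(y-ȳ)² = 646.8
R² = 1 - SS_res/SS_tot = 1 - 0.0417 = 0.9583

0.9583


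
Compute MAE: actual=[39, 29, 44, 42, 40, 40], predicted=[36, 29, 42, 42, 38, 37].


Absolute errors: |39-36|=3, |29-29|=0, |44-42|=2, |42-42|=0, |40-38|=2, |40-37|=3
Sum = 10
MAE = 10/6 = 5/3

5/3


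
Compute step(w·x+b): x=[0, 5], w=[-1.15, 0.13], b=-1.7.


z = (0)·(-1.15) + (5)·(0.13) - 1.7
  = -1.05
step(z) = 0 (z<0)

0


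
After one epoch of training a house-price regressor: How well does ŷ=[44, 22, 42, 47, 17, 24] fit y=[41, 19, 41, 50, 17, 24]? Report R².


ȳ = 32
SS_res = Σ(y-ŷ)² = 28
SS_tot = Σ(y-ȳ)² = 944
R² = 1 - SS_res/SS_tot = 1 - 0.0297 = 0.9703

0.9703


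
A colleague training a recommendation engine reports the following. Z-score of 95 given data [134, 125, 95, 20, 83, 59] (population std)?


μ = 86, σ = 38.7298
z = (95 - 86)/38.7298 = 0.2324

0.2324


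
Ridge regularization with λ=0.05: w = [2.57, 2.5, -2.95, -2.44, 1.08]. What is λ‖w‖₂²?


‖w‖₂² = (2.57)² + (2.5)² + (-2.95)² + (-2.44)² + (1.08)²
     = 6.6049 + 6.25 + 8.7025 + 5.9536 + 1.1664
     = 28.6774
λ·‖w‖₂² = 0.05·28.6774 = 1.43387

1.43387


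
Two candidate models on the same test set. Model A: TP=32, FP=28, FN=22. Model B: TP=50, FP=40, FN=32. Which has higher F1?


Model A: P=32/60=0.5333, R=32/54=0.5926, F1=2PR/(P+R)=2TP/(2TP+FP+FN)=64/114=0.5614
Model B: P=50/90=0.5556, R=50/82=0.6098, F1=2PR/(P+R)=2TP/(2TP+FP+FN)=100/172=0.5814
0.5614 < 0.5814 → Model B

Model B


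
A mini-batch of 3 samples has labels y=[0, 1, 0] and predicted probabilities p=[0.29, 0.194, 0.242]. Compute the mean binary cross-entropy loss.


L[0] = -ln(1-0.29) = -ln(0.71) = 0.3425
L[1] = -ln(0.194) = 1.6399
L[2] = -ln(1-0.242) = -ln(0.758) = 0.2771
mean = (0.3425 + 1.6399 + 0.2771)/3 = 0.7532

0.7532


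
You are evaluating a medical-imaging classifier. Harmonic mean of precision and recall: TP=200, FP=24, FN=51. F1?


Precision = 200/224 = 0.8929
Recall = 200/251 = 0.7968
F1 = 2·P·R/(P+R) = 2·TP/(2·TP+FP+FN) = 400/(400+24+51) = 400/475 = 0.8421

0.8421


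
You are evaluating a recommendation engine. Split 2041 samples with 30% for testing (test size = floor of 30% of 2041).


Test = ⌊2041·30/100⌋ = 612
Train = 2041 - 612 = 1429

Train: 1429, Test: 612


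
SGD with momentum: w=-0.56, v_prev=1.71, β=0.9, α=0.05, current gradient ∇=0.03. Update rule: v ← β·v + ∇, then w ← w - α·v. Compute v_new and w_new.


v_new = 0.9·1.71 + 0.03 = 1.539 + 0.03 = 1.569
w_new = -0.56 - 0.05·1.569 = -0.56 - 0.07845 = -0.63845

v_new=1.569, w_new=-0.63845


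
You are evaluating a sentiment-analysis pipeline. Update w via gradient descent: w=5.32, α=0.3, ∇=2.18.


w_new = w - α·∇
= 5.32 - 0.3·2.18
= 5.32 - 0.654
= 4.666

4.666


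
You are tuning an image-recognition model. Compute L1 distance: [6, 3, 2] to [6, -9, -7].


d = |6-6| + |3+ 9| + |2+ 7|
  = 0 + 12 + 9
  = 21

21


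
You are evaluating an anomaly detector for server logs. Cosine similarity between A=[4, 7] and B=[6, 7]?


A·B = 4·6 + 7·7 = 73
‖A‖ = √65 = 8.0623, ‖B‖ = √85 = 9.2195
cos = 73/(√65·√85) = 73/√5525 = 0.9821

0.9821


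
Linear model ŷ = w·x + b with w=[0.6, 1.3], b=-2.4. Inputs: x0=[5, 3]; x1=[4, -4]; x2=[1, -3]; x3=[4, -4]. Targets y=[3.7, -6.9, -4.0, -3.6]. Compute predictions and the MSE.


ŷ0 = (0.6)·(5) + (1.3)·(3) - 2.4 = 4.5
ŷ1 = (0.6)·(4) + (1.3)·(-4) - 2.4 = -5.2
ŷ2 = (0.6)·(1) + (1.3)·(-3) - 2.4 = -5.7
ŷ3 = (0.6)·(4) + (1.3)·(-4) - 2.4 = -5.2
errors² = [0.64, 2.89, 2.89, 2.56]
MSE = 8.9800/4 = 2.245

2.245


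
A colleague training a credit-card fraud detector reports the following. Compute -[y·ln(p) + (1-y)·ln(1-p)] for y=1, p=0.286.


BCE = -[y·ln(p) + (1-y)·ln(1-p)]
= -1·ln(0.286) - 0
= -ln(0.286) = 1.2518

1.2518


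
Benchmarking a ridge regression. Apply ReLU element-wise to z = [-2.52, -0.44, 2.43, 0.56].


ReLU(-2.52) = max(0, -2.52) = 0.0
ReLU(-0.44) = max(0, -0.44) = 0.0
ReLU(2.43) = max(0, 2.43) = 2.43
ReLU(0.56) = max(0, 0.56) = 0.56
result = [0.0, 0.0, 2.43, 0.56]

[0.0, 0.0, 2.43, 0.56]


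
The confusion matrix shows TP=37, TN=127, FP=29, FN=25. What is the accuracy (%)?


Accuracy = (TP+TN)/(TP+TN+FP+FN)
= (37+127)/(218)
= 164/218 = 75.23%

75.23%


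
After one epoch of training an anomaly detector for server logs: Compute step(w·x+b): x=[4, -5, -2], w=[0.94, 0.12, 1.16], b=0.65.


z = (4)·(0.94) + (-5)·(0.12) + (-2)·(1.16) + 0.65
  = 1.49
step(z) = 1 (z≥0)

1


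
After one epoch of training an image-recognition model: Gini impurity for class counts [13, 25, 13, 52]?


Probabilities: [13/103, 25/103, 13/103, 52/103] ≈ [0.1262, 0.2427, 0.1262, 0.5049]
Σpᵢ² = (169 + 625 + 169 + 2704)/103² = 3667/10609
Gini = 1 - Σpᵢ² = 1 - 3667/10609 = 0.6544

0.6544


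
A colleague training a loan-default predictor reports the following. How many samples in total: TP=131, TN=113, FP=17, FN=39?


Total = TP + TN + FP + FN
= 131 + 113 + 17 + 39
= 300
(Predicted positive: 148, predicted negative: 152)

300


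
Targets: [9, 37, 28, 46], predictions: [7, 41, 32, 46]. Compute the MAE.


Absolute errors: |9-7|=2, |37-41|=4, |28-32|=4, |46-46|=0
Sum = 10
MAE = 10/4 = 5/2

5/2


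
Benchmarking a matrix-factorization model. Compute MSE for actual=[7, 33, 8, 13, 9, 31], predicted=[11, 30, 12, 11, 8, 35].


Squared errors: (7-11)²=16, (33-30)²=9, (8-12)²=16, (13-11)²=4, (9-8)²=1, (31-35)²=16
Sum = 62
MSE = 62/6 = 31/3

31/3


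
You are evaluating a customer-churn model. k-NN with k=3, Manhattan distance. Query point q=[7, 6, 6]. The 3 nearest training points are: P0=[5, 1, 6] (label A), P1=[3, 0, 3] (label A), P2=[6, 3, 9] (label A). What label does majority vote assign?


d(q,P0) = 7  (label A)
d(q,P1) = 13  (label A)
d(q,P2) = 7  (label A)
Votes: A=3, B=0
Majority → A

A


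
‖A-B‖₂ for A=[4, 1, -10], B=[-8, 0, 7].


d = √((4+ 8)² + (1-0)² + (-10-7)²)
  = √(144 + 1 + 289)
  = √434 = 20.8327

20.8327


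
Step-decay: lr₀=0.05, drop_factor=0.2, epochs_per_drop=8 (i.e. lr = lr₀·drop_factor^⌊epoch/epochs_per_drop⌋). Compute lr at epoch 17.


n_drops = ⌊17/8⌋ = 2
lr = 0.05·0.2^2 = 0.05·0.04 = 0.002

0.002


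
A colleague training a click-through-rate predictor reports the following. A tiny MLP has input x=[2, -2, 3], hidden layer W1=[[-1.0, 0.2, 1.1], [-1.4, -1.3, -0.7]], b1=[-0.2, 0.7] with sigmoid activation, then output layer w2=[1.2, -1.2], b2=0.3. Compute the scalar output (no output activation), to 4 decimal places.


z1[0] = (-1.0)·(2) + (0.2)·(-2) + (1.1)·(3) - 0.2 = 0.7
z1[1] = (-1.4)·(2) + (-1.3)·(-2) + (-0.7)·(3) + 0.7 = -1.6
h = sigmoid(z1) = [0.6682, 0.168]
output = (1.2)·(0.6682) + (-1.2)·(0.168) + 0.3 = 0.9002

0.9002


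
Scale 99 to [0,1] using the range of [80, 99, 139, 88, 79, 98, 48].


min=48, max=139
(99-48)/(139-48) = 51/91 = 0.5604

0.5604


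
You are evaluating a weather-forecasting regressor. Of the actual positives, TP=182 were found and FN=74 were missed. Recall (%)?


Recall = TP/(TP+FN)
= 182/(182+74)
= 182/256 = 71.09%

71.09%


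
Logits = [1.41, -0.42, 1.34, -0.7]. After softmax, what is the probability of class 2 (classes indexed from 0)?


Exponentials: e^1.41=4.096, e^-0.42=0.657, e^1.34=3.819, e^-0.7=0.4966
Sum = 9.0686
Softmax = [0.4517, 0.0725, 0.4211, 0.0548]
p[2] = 3.819/9.0686 = 0.4211

0.4211


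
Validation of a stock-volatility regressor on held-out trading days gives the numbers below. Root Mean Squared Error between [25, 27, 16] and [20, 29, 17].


MSE = 30/3 = 10
RMSE = √(30/3) = 3.1623

3.1623


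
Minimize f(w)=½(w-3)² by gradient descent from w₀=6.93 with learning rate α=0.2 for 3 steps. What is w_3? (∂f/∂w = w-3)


step 1: grad = 6.93-3 = 3.93; w = 6.93 - 0.2·(3.93) = 6.144
step 2: grad = 6.144-3 = 3.144; w = 6.144 - 0.2·(3.144) = 5.5152
step 3: grad = 5.5152-3 = 2.5152; w = 5.5152 - 0.2·(2.5152) = 5.01216

5.01216


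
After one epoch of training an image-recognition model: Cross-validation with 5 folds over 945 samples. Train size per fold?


Fold size = 945/5 = 189
Training per fold = 945 - 189 = 756

756


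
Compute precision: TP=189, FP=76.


Precision = TP/(TP+FP)
= 189/(189+76)
= 189/265 = 71.32%

71.32%


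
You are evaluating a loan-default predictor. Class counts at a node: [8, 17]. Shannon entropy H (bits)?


Probabilities: [8/25, 17/25] ≈ [0.32, 0.68]
H = -((8/25)·log₂(8/25) + (17/25)·log₂(17/25))
  = 0.9044 bits

0.9044 bits


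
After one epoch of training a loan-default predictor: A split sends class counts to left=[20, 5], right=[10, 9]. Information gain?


Parent = [30, 14], H_parent = 0.9024
H_left = 0.7219 (n=25), H_right = 0.998 (n=19)
H_children = (25/44)·0.7219 + (19/44)·0.998 = 0.8411
IG = 0.9024 - 0.8411 = 0.0613

0.0613


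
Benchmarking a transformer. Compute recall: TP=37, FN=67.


Recall = TP/(TP+FN)
= 37/(37+67)
= 37/104 = 35.58%

35.58%


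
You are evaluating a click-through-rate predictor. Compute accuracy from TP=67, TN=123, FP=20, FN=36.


Accuracy = (TP+TN)/(TP+TN+FP+FN)
= (67+123)/(246)
= 190/246 = 77.24%

77.24%


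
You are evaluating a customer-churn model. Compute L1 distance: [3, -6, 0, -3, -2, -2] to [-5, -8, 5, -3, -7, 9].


d = |3+ 5| + |-6+ 8| + |0-5| + |-3+ 3| + |-2+ 7| + |-2-9|
  = 8 + 2 + 5 + 0 + 5 + 11
  = 31

31


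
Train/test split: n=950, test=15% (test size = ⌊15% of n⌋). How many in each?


Test = ⌊950·15/100⌋ = 142
Train = 950 - 142 = 808

Train: 808, Test: 142


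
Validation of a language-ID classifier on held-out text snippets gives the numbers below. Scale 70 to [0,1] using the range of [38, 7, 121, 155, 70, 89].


min=7, max=155
(70-7)/(155-7) = 63/148 = 0.4257

0.4257


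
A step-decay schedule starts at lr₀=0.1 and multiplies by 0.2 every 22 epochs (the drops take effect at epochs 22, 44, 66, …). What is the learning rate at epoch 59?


n_drops = ⌊59/22⌋ = 2
lr = 0.1·0.2^2 = 0.1·0.04 = 0.004

0.004


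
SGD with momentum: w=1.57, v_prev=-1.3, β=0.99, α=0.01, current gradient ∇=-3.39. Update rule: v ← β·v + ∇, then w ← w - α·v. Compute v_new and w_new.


v_new = 0.99·-1.3 - 3.39 = -1.287 - 3.39 = -4.677
w_new = 1.57 - 0.01·-4.677 = 1.57 + 0.04677 = 1.61677

v_new=-4.677, w_new=1.61677


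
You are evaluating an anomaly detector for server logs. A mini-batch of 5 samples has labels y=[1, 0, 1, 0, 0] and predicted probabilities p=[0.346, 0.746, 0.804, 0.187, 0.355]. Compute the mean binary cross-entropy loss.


L[0] = -ln(0.346) = 1.0613
L[1] = -ln(1-0.746) = -ln(0.254) = 1.3704
L[2] = -ln(0.804) = 0.2182
L[3] = -ln(1-0.187) = -ln(0.813) = 0.207
L[4] = -ln(1-0.355) = -ln(0.645) = 0.4385
mean = (1.0613 + 1.3704 + 0.2182 + 0.207 + 0.4385)/5 = 0.6591

0.6591


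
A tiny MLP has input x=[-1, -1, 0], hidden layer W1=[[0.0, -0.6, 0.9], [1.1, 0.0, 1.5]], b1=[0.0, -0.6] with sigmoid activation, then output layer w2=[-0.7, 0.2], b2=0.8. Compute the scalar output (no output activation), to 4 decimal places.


z1[0] = (0.0)·(-1) + (-0.6)·(-1) + (0.9)·(0) + 0.0 = 0.6
z1[1] = (1.1)·(-1) + (0.0)·(-1) + (1.5)·(0) - 0.6 = -1.7
h = sigmoid(z1) = [0.6457, 0.1545]
output = (-0.7)·(0.6457) + (0.2)·(0.1545) + 0.8 = 0.3789

0.3789


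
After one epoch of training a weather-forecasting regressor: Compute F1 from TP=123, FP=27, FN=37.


Precision = 123/150 = 0.82
Recall = 123/160 = 0.7688
F1 = 2·P·R/(P+R) = 2·TP/(2·TP+FP+FN) = 246/(246+27+37) = 246/310 = 0.7935

0.7935


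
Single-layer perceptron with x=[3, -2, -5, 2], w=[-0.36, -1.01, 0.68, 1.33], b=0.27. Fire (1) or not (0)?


z = (3)·(-0.36) + (-2)·(-1.01) + (-5)·(0.68) + (2)·(1.33) + 0.27
  = 0.47
step(z) = 1 (z≥0)

1


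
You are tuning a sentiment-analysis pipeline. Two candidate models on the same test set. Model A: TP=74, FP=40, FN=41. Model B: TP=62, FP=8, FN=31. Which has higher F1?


Model A: P=74/114=0.6491, R=74/115=0.6435, F1=2PR/(P+R)=2TP/(2TP+FP+FN)=148/229=0.6463
Model B: P=62/70=0.8857, R=62/93=0.6667, F1=2PR/(P+R)=2TP/(2TP+FP+FN)=124/163=0.7607
0.6463 < 0.7607 → Model B

Model B


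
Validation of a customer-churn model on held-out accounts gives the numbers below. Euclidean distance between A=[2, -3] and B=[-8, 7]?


d = √((2+ 8)² + (-3-7)²)
  = √(100 + 100)
  = √200 = 14.1421

14.1421


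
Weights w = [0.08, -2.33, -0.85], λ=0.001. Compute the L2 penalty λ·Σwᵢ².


‖w‖₂² = (0.08)² + (-2.33)² + (-0.85)²
     = 0.0064 + 5.4289 + 0.7225
     = 6.1578
λ·‖w‖₂² = 0.001·6.1578 = 0.006158

0.006158


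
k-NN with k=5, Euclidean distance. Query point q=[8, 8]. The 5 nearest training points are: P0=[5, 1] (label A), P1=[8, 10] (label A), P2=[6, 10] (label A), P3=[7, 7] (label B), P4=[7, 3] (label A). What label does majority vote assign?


d(q,P0) = 7.6158  (label A)
d(q,P1) = 2.0  (label A)
d(q,P2) = 2.8284  (label A)
d(q,P3) = 1.4142  (label B)
d(q,P4) = 5.099  (label A)
Votes: A=4, B=1
Majority → A

A


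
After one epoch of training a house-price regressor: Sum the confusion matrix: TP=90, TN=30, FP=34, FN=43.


Total = TP + TN + FP + FN
= 90 + 30 + 34 + 43
= 197
(Predicted positive: 124, predicted negative: 73)

197


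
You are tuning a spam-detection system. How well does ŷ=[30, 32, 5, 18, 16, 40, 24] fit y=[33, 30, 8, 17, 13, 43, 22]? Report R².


ȳ = 23.7143
SS_res = Σ(y-ŷ)² = 45
SS_tot = Σ(y-ȳ)² = 907.43
R² = 1 - SS_res/SS_tot = 1 - 0.0496 = 0.9504

0.9504


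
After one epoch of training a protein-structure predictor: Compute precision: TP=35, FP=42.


Precision = TP/(TP+FP)
= 35/(35+42)
= 35/77 = 45.45%

45.45%


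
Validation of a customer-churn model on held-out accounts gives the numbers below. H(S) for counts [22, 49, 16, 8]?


Probabilities: [22/95, 49/95, 16/95, 8/95] ≈ [0.2316, 0.5158, 0.1684, 0.0842]
H = -((22/95)·log₂(22/95) + (49/95)·log₂(49/95) + (16/95)·log₂(16/95) + (8/95)·log₂(8/95))
  = 1.7148 bits

1.7148 bits


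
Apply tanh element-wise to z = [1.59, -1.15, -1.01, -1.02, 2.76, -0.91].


tanh(1.59) = 0.9201
tanh(-1.15) = -0.8178
tanh(-1.01) = -0.7658
tanh(-1.02) = -0.7699
tanh(2.76) = 0.992
tanh(-0.91) = -0.7211
result = [0.9201, -0.8178, -0.7658, -0.7699, 0.992, -0.7211]

[0.9201, -0.8178, -0.7658, -0.7699, 0.992, -0.7211]


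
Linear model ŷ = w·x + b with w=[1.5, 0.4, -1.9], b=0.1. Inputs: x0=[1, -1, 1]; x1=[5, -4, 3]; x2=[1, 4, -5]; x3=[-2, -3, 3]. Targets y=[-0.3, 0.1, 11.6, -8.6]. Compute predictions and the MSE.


ŷ0 = (1.5)·(1) + (0.4)·(-1) + (-1.9)·(1) + 0.1 = -0.7
ŷ1 = (1.5)·(5) + (0.4)·(-4) + (-1.9)·(3) + 0.1 = 0.3
ŷ2 = (1.5)·(1) + (0.4)·(4) + (-1.9)·(-5) + 0.1 = 12.7
ŷ3 = (1.5)·(-2) + (0.4)·(-3) + (-1.9)·(3) + 0.1 = -9.8
errors² = [0.16, 0.04, 1.21, 1.44]
MSE = 2.8500/4 = 0.7125

0.7125


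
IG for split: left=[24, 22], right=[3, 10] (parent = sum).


Parent = [27, 32], H_parent = 0.9948
H_left = 0.9986 (n=46), H_right = 0.7793 (n=13)
H_children = (46/59)·0.9986 + (13/59)·0.7793 = 0.9503
IG = 0.9948 - 0.9503 = 0.0445

0.0445


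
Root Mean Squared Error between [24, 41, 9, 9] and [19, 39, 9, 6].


MSE = 38/4 = 9.5
RMSE = √(38/4) = 3.0822

3.0822


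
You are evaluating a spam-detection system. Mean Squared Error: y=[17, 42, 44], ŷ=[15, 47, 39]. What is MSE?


Squared errors: (17-15)²=4, (42-47)²=25, (44-39)²=25
Sum = 54
MSE = 54/3 = 18

18


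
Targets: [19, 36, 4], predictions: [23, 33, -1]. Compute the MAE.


Absolute errors: |19-23|=4, |36-33|=3, |4+ 1|=5
Sum = 12
MAE = 12/3 = 4

4


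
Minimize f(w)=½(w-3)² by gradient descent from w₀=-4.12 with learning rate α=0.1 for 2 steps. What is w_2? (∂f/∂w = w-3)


step 1: grad = -4.12-3 = -7.12; w = -4.12 - 0.1·(-7.12) = -3.408
step 2: grad = -3.408-3 = -6.408; w = -3.408 - 0.1·(-6.408) = -2.7672

-2.7672


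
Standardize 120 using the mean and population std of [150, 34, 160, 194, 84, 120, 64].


μ = 115.1429, σ = 52.9675
z = (120 - 115.1429)/52.9675 = 0.0917

0.0917


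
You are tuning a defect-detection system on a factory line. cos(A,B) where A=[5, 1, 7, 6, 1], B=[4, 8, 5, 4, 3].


A·B = 5·4 + 1·8 + 7·5 + 6·4 + 1·3 = 90
‖A‖ = √112 = 10.583, ‖B‖ = √130 = 11.4018
cos = 90/(√112·√130) = 90/√14560 = 0.7459

0.7459


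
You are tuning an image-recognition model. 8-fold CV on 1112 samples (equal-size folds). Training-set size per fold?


Fold size = 1112/8 = 139
Training per fold = 1112 - 139 = 973

973


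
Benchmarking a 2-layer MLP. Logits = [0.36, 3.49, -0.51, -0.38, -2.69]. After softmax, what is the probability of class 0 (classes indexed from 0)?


Exponentials: e^0.36=1.4333, e^3.49=32.7859, e^-0.51=0.6005, e^-0.38=0.6839, e^-2.69=0.0679
Sum = 35.5715
Softmax = [0.0403, 0.9217, 0.0169, 0.0192, 0.0019]
p[0] = 1.4333/35.5715 = 0.0403

0.0403


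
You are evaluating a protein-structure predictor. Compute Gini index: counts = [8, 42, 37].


Probabilities: [8/87, 42/87, 37/87] ≈ [0.092, 0.4828, 0.4253]
Σpᵢ² = (64 + 1764 + 1369)/87² = 3197/7569
Gini = 1 - Σpᵢ² = 1 - 3197/7569 = 0.5776

0.5776


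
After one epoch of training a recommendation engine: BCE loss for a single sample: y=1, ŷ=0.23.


BCE = -[y·ln(p) + (1-y)·ln(1-p)]
= -1·ln(0.23) - 0
= -ln(0.23) = 1.4697

1.4697


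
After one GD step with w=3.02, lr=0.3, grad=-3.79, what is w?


w_new = w - α·∇
= 3.02 - 0.3·-3.79
= 3.02 + 1.137
= 4.157

4.157


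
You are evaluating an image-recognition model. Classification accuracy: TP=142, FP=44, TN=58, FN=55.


Accuracy = (TP+TN)/(TP+TN+FP+FN)
= (142+58)/(299)
= 200/299 = 66.89%

66.89%


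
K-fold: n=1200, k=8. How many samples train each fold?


Fold size = 1200/8 = 150
Training per fold = 1200 - 150 = 1050

1050


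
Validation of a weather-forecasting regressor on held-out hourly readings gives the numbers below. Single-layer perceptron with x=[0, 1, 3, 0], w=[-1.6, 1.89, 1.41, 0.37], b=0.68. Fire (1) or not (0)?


z = (0)·(-1.6) + (1)·(1.89) + (3)·(1.41) + (0)·(0.37) + 0.68
  = 6.8
step(z) = 1 (z≥0)

1


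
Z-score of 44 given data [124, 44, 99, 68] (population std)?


μ = 83.75, σ = 30.3346
z = (44 - 83.75)/30.3346 = -1.3104

-1.3104


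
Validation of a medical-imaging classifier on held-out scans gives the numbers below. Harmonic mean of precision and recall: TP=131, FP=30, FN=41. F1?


Precision = 131/161 = 0.8137
Recall = 131/172 = 0.7616
F1 = 2·P·R/(P+R) = 2·TP/(2·TP+FP+FN) = 262/(262+30+41) = 262/333 = 0.7868

0.7868


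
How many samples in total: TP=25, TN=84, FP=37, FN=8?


Total = TP + TN + FP + FN
= 25 + 84 + 37 + 8
= 154
(Predicted positive: 62, predicted negative: 92)

154


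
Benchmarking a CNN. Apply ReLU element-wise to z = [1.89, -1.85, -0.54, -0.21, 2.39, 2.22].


ReLU(1.89) = max(0, 1.89) = 1.89
ReLU(-1.85) = max(0, -1.85) = 0.0
ReLU(-0.54) = max(0, -0.54) = 0.0
ReLU(-0.21) = max(0, -0.21) = 0.0
ReLU(2.39) = max(0, 2.39) = 2.39
ReLU(2.22) = max(0, 2.22) = 2.22
result = [1.89, 0.0, 0.0, 0.0, 2.39, 2.22]

[1.89, 0.0, 0.0, 0.0, 2.39, 2.22]


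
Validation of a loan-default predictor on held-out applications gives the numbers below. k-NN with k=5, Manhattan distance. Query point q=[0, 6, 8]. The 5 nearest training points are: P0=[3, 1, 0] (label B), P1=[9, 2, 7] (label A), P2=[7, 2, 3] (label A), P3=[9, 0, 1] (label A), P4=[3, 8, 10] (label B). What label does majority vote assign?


d(q,P0) = 16  (label B)
d(q,P1) = 14  (label A)
d(q,P2) = 16  (label A)
d(q,P3) = 22  (label A)
d(q,P4) = 7  (label B)
Votes: A=3, B=2
Majority → A

A


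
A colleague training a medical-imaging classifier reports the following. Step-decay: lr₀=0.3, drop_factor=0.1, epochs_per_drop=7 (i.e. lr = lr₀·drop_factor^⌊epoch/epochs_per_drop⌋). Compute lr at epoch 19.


n_drops = ⌊19/7⌋ = 2
lr = 0.3·0.1^2 = 0.3·0.01 = 0.003

0.003


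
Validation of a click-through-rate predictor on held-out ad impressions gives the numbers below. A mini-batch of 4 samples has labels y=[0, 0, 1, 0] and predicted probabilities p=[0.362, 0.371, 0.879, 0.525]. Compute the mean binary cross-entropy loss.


L[0] = -ln(1-0.362) = -ln(0.638) = 0.4494
L[1] = -ln(1-0.371) = -ln(0.629) = 0.4636
L[2] = -ln(0.879) = 0.129
L[3] = -ln(1-0.525) = -ln(0.475) = 0.7444
mean = (0.4494 + 0.4636 + 0.129 + 0.7444)/4 = 0.4466

0.4466


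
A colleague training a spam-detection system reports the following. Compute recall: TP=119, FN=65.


Recall = TP/(TP+FN)
= 119/(119+65)
= 119/184 = 64.67%

64.67%


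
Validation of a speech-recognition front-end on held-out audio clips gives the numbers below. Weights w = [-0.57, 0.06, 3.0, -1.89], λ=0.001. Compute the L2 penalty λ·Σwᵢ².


‖w‖₂² = (-0.57)² + (0.06)² + (3.0)² + (-1.89)²
     = 0.3249 + 0.0036 + 9 + 3.5721
     = 12.9006
λ·‖w‖₂² = 0.001·12.9006 = 0.012901

0.012901


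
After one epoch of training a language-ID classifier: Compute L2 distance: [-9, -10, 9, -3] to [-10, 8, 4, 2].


d = √((-9+ 10)² + (-10-8)² + (9-4)² + (-3-2)²)
  = √(1 + 324 + 25 + 25)
  = √375 = 19.3649

19.3649


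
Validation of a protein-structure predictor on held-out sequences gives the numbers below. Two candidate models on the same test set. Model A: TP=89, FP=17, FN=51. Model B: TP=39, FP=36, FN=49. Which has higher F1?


Model A: P=89/106=0.8396, R=89/140=0.6357, F1=2PR/(P+R)=2TP/(2TP+FP+FN)=178/246=0.7236
Model B: P=39/75=0.52, R=39/88=0.4432, F1=2PR/(P+R)=2TP/(2TP+FP+FN)=78/163=0.4785
0.7236 > 0.4785 → Model A

Model A


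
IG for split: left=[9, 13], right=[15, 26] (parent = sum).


Parent = [24, 39], H_parent = 0.9587
H_left = 0.976 (n=22), H_right = 0.9474 (n=41)
H_children = (22/63)·0.976 + (41/63)·0.9474 = 0.9574
IG = 0.9587 - 0.9574 = 0.0013

0.0013


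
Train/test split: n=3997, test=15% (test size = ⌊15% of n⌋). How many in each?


Test = ⌊3997·15/100⌋ = 599
Train = 3997 - 599 = 3398

Train: 3398, Test: 599


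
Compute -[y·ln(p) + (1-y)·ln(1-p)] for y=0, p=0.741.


BCE = -[y·ln(p) + (1-y)·ln(1-p)]
= -0 - 1·ln(1-0.741)
= -ln(0.259) = 1.3509

1.3509


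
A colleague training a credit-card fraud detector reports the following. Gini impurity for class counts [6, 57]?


Probabilities: [6/63, 57/63] ≈ [0.0952, 0.9048]
Σpᵢ² = (36 + 3249)/63² = 3285/3969
Gini = 1 - Σpᵢ² = 1 - 3285/3969 = 0.1723

0.1723


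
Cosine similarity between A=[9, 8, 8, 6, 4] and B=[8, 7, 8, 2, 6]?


A·B = 9·8 + 8·7 + 8·8 + 6·2 + 4·6 = 228
‖A‖ = √261 = 16.1555, ‖B‖ = √217 = 14.7309
cos = 228/(√261·√217) = 228/√56637 = 0.958

0.958


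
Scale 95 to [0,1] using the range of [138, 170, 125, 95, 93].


min=93, max=170
(95-93)/(170-93) = 2/77 = 0.026

0.026


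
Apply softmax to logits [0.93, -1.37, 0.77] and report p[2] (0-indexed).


Exponentials: e^0.93=2.5345, e^-1.37=0.2541, e^0.77=2.1598
Sum = 4.9484
Softmax = [0.5122, 0.0514, 0.4365]
p[2] = 2.1598/4.9484 = 0.4365

0.4365


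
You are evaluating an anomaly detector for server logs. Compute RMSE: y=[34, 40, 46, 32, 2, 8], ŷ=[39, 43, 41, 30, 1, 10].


MSE = 68/6 = 11.3333
RMSE = √(68/6) = 3.3665

3.3665


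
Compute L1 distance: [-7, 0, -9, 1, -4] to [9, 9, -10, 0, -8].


d = |-7-9| + |0-9| + |-9+ 10| + |1-0| + |-4+ 8|
  = 16 + 9 + 1 + 1 + 4
  = 31

31


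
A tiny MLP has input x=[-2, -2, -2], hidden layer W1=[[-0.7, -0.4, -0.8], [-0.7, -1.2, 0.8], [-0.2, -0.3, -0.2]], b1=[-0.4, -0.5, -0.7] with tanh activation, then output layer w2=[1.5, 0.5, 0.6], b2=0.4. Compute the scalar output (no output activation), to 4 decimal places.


z1[0] = (-0.7)·(-2) + (-0.4)·(-2) + (-0.8)·(-2) - 0.4 = 3.4
z1[1] = (-0.7)·(-2) + (-1.2)·(-2) + (0.8)·(-2) - 0.5 = 1.7
z1[2] = (-0.2)·(-2) + (-0.3)·(-2) + (-0.2)·(-2) - 0.7 = 0.7
h = tanh(z1) = [0.9978, 0.9354, 0.6044]
output = (1.5)·(0.9978) + (0.5)·(0.9354) + (0.6)·(0.6044) + 0.4 = 2.727

2.727


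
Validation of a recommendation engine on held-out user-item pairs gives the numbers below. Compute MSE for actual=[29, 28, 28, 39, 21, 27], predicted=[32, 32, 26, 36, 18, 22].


Squared errors: (29-32)²=9, (28-32)²=16, (28-26)²=4, (39-36)²=9, (21-18)²=9, (27-22)²=25
Sum = 72
MSE = 72/6 = 12

12


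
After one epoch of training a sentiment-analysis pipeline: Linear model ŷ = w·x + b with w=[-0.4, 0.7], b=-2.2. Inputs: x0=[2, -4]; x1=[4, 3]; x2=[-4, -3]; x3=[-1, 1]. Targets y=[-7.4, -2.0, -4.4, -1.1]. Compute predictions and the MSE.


ŷ0 = (-0.4)·(2) + (0.7)·(-4) - 2.2 = -5.8
ŷ1 = (-0.4)·(4) + (0.7)·(3) - 2.2 = -1.7
ŷ2 = (-0.4)·(-4) + (0.7)·(-3) - 2.2 = -2.7
ŷ3 = (-0.4)·(-1) + (0.7)·(1) - 2.2 = -1.1
errors² = [2.56, 0.09, 2.89, 0.0]
MSE = 5.5400/4 = 1.385

1.385


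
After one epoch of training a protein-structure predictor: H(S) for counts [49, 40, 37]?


Probabilities: [49/126, 40/126, 37/126] ≈ [0.3889, 0.3175, 0.2937]
H = -((49/126)·log₂(49/126) + (40/126)·log₂(40/126) + (37/126)·log₂(37/126))
  = 1.5745 bits

1.5745 bits


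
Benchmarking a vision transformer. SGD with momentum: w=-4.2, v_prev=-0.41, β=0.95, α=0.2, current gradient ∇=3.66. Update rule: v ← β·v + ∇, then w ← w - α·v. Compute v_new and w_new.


v_new = 0.95·-0.41 + 3.66 = -0.3895 + 3.66 = 3.2705
w_new = -4.2 - 0.2·3.2705 = -4.2 - 0.6541 = -4.8541

v_new=3.2705, w_new=-4.8541


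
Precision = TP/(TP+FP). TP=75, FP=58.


Precision = TP/(TP+FP)
= 75/(75+58)
= 75/133 = 56.39%

56.39%


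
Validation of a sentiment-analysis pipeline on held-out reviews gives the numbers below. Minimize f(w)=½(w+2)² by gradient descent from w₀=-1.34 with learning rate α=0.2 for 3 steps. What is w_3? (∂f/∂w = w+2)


step 1: grad = -1.34+2 = 0.66; w = -1.34 - 0.2·(0.66) = -1.472
step 2: grad = -1.472+2 = 0.528; w = -1.472 - 0.2·(0.528) = -1.5776
step 3: grad = -1.5776+2 = 0.4224; w = -1.5776 - 0.2·(0.4224) = -1.66208

-1.66208


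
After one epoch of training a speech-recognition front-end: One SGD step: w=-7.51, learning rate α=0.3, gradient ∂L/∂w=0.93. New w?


w_new = w - α·∇
= -7.51 - 0.3·0.93
= -7.51 - 0.279
= -7.789

-7.789


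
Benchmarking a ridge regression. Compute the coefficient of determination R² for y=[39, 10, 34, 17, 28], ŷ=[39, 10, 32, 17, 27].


ȳ = 25.6
SS_res = Σ(y-ŷ)² = 5
SS_tot = Σ(y-ȳ)² = 573.2
R² = 1 - SS_res/SS_tot = 1 - 0.0087 = 0.9913

0.9913


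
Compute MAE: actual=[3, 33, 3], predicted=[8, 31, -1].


Absolute errors: |3-8|=5, |33-31|=2, |3+ 1|=4
Sum = 11
MAE = 11/3 = 11/3

11/3


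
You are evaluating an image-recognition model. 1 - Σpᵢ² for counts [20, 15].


Probabilities: [20/35, 15/35] ≈ [0.5714, 0.4286]
Σpᵢ² = (400 + 225)/35² = 625/1225
Gini = 1 - Σpᵢ² = 1 - 625/1225 = 0.4898

0.4898


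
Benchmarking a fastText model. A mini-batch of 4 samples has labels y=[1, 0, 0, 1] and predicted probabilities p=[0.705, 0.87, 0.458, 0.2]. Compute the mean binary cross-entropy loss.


L[0] = -ln(0.705) = 0.3496
L[1] = -ln(1-0.87) = -ln(0.13) = 2.0402
L[2] = -ln(1-0.458) = -ln(0.542) = 0.6125
L[3] = -ln(0.2) = 1.6094
mean = (0.3496 + 2.0402 + 0.6125 + 1.6094)/4 = 1.1529

1.1529


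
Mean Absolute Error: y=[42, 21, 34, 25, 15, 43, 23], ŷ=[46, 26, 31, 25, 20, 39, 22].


Absolute errors: |42-46|=4, |21-26|=5, |34-31|=3, |25-25|=0, |15-20|=5, |43-39|=4, |23-22|=1
Sum = 22
MAE = 22/7 = 22/7

22/7


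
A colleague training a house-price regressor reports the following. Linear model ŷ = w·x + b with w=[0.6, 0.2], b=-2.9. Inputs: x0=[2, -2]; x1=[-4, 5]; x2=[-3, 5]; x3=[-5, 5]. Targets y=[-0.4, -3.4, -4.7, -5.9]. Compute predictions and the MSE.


ŷ0 = (0.6)·(2) + (0.2)·(-2) - 2.9 = -2.1
ŷ1 = (0.6)·(-4) + (0.2)·(5) - 2.9 = -4.3
ŷ2 = (0.6)·(-3) + (0.2)·(5) - 2.9 = -3.7
ŷ3 = (0.6)·(-5) + (0.2)·(5) - 2.9 = -4.9
errors² = [2.89, 0.81, 1.0, 1.0]
MSE = 5.7000/4 = 1.425

1.425


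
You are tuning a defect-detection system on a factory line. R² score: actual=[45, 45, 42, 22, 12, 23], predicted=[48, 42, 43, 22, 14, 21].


ȳ = 31.5
SS_res = Σ(y-ŷ)² = 27
SS_tot = Σ(y-ȳ)² = 1017.5
R² = 1 - SS_res/SS_tot = 1 - 0.0265 = 0.9735

0.9735


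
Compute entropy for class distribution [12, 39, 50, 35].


Probabilities: [12/136, 39/136, 50/136, 35/136] ≈ [0.0882, 0.2868, 0.3676, 0.2574]
H = -((12/136)·log₂(12/136) + (39/136)·log₂(39/136) + (50/136)·log₂(50/136) + (35/136)·log₂(35/136))
  = 1.8605 bits

1.8605 bits


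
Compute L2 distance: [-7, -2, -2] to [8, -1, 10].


d = √((-7-8)² + (-2+ 1)² + (-2-10)²)
  = √(225 + 1 + 144)
  = √370 = 19.2354

19.2354


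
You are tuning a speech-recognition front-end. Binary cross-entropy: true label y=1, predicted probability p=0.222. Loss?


BCE = -[y·ln(p) + (1-y)·ln(1-p)]
= -1·ln(0.222) - 0
= -ln(0.222) = 1.5051

1.5051


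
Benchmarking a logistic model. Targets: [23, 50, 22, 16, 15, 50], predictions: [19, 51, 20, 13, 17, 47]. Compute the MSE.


Squared errors: (23-19)²=16, (50-51)²=1, (22-20)²=4, (16-13)²=9, (15-17)²=4, (50-47)²=9
Sum = 43
MSE = 43/6 = 43/6

43/6


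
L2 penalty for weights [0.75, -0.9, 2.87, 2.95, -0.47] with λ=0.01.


‖w‖₂² = (0.75)² + (-0.9)² + (2.87)² + (2.95)² + (-0.47)²
     = 0.5625 + 0.81 + 8.2369 + 8.7025 + 0.2209
     = 18.5328
λ·‖w‖₂² = 0.01·18.5328 = 0.185328

0.185328


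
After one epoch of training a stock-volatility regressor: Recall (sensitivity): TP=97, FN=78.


Recall = TP/(TP+FN)
= 97/(97+78)
= 97/175 = 55.43%

55.43%


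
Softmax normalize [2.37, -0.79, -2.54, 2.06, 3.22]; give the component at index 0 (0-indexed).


Exponentials: e^2.37=10.6974, e^-0.79=0.4538, e^-2.54=0.0789, e^2.06=7.846, e^3.22=25.0281
Sum = 44.1042
Softmax = [0.2425, 0.0103, 0.0018, 0.1779, 0.5675]
p[0] = 10.6974/44.1042 = 0.2425

0.2425


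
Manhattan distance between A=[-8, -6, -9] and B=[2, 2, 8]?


d = |-8-2| + |-6-2| + |-9-8|
  = 10 + 8 + 17
  = 35

35


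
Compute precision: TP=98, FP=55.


Precision = TP/(TP+FP)
= 98/(98+55)
= 98/153 = 64.05%

64.05%


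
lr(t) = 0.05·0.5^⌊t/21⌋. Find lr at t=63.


n_drops = ⌊63/21⌋ = 3
lr = 0.05·0.5^3 = 0.05·0.125 = 0.00625

0.00625


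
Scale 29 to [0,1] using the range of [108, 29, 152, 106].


min=29, max=152
(29-29)/(152-29) = 0/123 = 0.0

0.0


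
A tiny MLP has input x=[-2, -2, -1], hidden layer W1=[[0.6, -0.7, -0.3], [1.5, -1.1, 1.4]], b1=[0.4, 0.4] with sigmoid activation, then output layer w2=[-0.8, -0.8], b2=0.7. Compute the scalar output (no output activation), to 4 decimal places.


z1[0] = (0.6)·(-2) + (-0.7)·(-2) + (-0.3)·(-1) + 0.4 = 0.9
z1[1] = (1.5)·(-2) + (-1.1)·(-2) + (1.4)·(-1) + 0.4 = -1.8
h = sigmoid(z1) = [0.7109, 0.1419]
output = (-0.8)·(0.7109) + (-0.8)·(0.1419) + 0.7 = 0.0178

0.0178


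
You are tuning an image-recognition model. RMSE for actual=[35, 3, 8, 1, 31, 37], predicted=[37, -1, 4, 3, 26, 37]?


MSE = 65/6 = 10.8333
RMSE = √(65/6) = 3.2914

3.2914


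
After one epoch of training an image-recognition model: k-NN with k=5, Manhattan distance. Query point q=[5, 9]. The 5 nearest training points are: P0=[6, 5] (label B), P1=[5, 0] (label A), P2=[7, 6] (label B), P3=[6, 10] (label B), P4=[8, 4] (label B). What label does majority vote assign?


d(q,P0) = 5  (label B)
d(q,P1) = 9  (label A)
d(q,P2) = 5  (label B)
d(q,P3) = 2  (label B)
d(q,P4) = 8  (label B)
Votes: A=1, B=4
Majority → B

B


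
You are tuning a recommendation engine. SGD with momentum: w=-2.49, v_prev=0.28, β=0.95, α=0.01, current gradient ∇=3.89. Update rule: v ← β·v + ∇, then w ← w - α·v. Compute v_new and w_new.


v_new = 0.95·0.28 + 3.89 = 0.266 + 3.89 = 4.156
w_new = -2.49 - 0.01·4.156 = -2.49 - 0.04156 = -2.53156

v_new=4.156, w_new=-2.53156


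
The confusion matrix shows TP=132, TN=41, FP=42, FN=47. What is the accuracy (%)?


Accuracy = (TP+TN)/(TP+TN+FP+FN)
= (132+41)/(262)
= 173/262 = 66.03%

66.03%


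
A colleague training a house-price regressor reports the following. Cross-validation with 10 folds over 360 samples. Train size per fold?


Fold size = 360/10 = 36
Training per fold = 360 - 36 = 324

324


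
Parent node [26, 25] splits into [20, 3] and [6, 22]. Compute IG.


Parent = [26, 25], H_parent = 0.9997
H_left = 0.5586 (n=23), H_right = 0.7496 (n=28)
H_children = (23/51)·0.5586 + (28/51)·0.7496 = 0.6635
IG = 0.9997 - 0.6635 = 0.3362

0.3362


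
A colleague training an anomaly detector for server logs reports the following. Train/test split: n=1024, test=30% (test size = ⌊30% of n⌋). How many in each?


Test = ⌊1024·30/100⌋ = 307
Train = 1024 - 307 = 717

Train: 717, Test: 307


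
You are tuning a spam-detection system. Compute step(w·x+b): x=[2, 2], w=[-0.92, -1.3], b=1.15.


z = (2)·(-0.92) + (2)·(-1.3) + 1.15
  = -3.29
step(z) = 0 (z<0)

0


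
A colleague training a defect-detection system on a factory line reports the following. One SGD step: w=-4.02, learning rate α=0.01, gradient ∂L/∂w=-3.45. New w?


w_new = w - α·∇
= -4.02 - 0.01·-3.45
= -4.02 + 0.0345
= -3.9855

-3.9855


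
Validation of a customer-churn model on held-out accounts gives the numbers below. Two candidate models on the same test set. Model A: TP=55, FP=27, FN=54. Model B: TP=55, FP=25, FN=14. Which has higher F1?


Model A: P=55/82=0.6707, R=55/109=0.5046, F1=2PR/(P+R)=2TP/(2TP+FP+FN)=110/191=0.5759
Model B: P=55/80=0.6875, R=55/69=0.7971, F1=2PR/(P+R)=2TP/(2TP+FP+FN)=110/149=0.7383
0.5759 < 0.7383 → Model B

Model B


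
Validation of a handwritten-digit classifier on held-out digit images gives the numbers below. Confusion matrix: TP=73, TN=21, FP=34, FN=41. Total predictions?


Total = TP + TN + FP + FN
= 73 + 21 + 34 + 41
= 169
(Predicted positive: 107, predicted negative: 62)

169


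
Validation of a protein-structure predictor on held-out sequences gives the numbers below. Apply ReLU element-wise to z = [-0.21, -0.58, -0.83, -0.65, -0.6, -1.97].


ReLU(-0.21) = max(0, -0.21) = 0.0
ReLU(-0.58) = max(0, -0.58) = 0.0
ReLU(-0.83) = max(0, -0.83) = 0.0
ReLU(-0.65) = max(0, -0.65) = 0.0
ReLU(-0.6) = max(0, -0.6) = 0.0
ReLU(-1.97) = max(0, -1.97) = 0.0
result = [0.0, 0.0, 0.0, 0.0, 0.0, 0.0]

[0.0, 0.0, 0.0, 0.0, 0.0, 0.0]


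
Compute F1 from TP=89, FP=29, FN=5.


Precision = 89/118 = 0.7542
Recall = 89/94 = 0.9468
F1 = 2·P·R/(P+R) = 2·TP/(2·TP+FP+FN) = 178/(178+29+5) = 178/212 = 0.8396

0.8396


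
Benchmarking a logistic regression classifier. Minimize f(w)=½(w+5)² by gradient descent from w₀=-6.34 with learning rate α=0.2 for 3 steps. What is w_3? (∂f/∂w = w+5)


step 1: grad = -6.34+5 = -1.34; w = -6.34 - 0.2·(-1.34) = -6.072
step 2: grad = -6.072+5 = -1.072; w = -6.072 - 0.2·(-1.072) = -5.8576
step 3: grad = -5.8576+5 = -0.8576; w = -5.8576 - 0.2·(-0.8576) = -5.68608

-5.68608


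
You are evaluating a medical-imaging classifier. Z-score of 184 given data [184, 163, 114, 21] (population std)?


μ = 120.5, σ = 62.8112
z = (184 - 120.5)/62.8112 = 1.011

1.011


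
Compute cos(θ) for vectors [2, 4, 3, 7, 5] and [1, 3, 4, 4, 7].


A·B = 2·1 + 4·3 + 3·4 + 7·4 + 5·7 = 89
‖A‖ = √103 = 10.1489, ‖B‖ = √91 = 9.5394
cos = 89/(√103·√91) = 89/√9373 = 0.9193

0.9193


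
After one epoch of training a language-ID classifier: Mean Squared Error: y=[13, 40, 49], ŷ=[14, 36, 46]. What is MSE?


Squared errors: (13-14)²=1, (40-36)²=16, (49-46)²=9
Sum = 26
MSE = 26/3 = 26/3

26/3


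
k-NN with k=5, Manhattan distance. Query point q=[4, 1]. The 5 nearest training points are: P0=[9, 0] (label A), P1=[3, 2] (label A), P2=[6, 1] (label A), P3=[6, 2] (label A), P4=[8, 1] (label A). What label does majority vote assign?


d(q,P0) = 6  (label A)
d(q,P1) = 2  (label A)
d(q,P2) = 2  (label A)
d(q,P3) = 3  (label A)
d(q,P4) = 4  (label A)
Votes: A=5, B=0
Majority → A

A


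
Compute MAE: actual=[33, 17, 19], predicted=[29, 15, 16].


Absolute errors: |33-29|=4, |17-15|=2, |19-16|=3
Sum = 9
MAE = 9/3 = 3

3


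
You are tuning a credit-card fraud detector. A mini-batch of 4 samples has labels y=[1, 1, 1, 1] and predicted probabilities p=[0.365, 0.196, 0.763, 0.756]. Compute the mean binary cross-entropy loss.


L[0] = -ln(0.365) = 1.0079
L[1] = -ln(0.196) = 1.6296
L[2] = -ln(0.763) = 0.2705
L[3] = -ln(0.756) = 0.2797
mean = (1.0079 + 1.6296 + 0.2705 + 0.2797)/4 = 0.7969

0.7969


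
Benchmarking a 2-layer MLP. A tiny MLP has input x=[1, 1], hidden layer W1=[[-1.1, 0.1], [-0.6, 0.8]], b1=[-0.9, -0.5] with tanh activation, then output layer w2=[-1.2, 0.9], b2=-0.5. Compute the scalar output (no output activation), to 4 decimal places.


z1[0] = (-1.1)·(1) + (0.1)·(1) - 0.9 = -1.9
z1[1] = (-0.6)·(1) + (0.8)·(1) - 0.5 = -0.3
h = tanh(z1) = [-0.9562, -0.2913]
output = (-1.2)·(-0.9562) + (0.9)·(-0.2913) - 0.5 = 0.3853

0.3853


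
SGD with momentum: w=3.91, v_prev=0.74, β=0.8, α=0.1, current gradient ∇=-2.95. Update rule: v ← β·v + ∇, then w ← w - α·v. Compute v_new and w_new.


v_new = 0.8·0.74 - 2.95 = 0.592 - 2.95 = -2.358
w_new = 3.91 - 0.1·-2.358 = 3.91 + 0.2358 = 4.1458

v_new=-2.358, w_new=4.1458


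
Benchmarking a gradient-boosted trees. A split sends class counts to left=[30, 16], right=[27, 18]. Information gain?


Parent = [57, 34], H_parent = 0.9534
H_left = 0.9321 (n=46), H_right = 0.971 (n=45)
H_children = (46/91)·0.9321 + (45/91)·0.971 = 0.9513
IG = 0.9534 - 0.9513 = 0.0021

0.0021
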